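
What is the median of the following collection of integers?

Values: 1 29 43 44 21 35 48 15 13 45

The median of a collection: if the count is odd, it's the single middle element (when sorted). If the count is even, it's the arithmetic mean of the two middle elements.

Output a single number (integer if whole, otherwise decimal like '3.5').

Step 1: insert 1 -> lo=[1] (size 1, max 1) hi=[] (size 0) -> median=1
Step 2: insert 29 -> lo=[1] (size 1, max 1) hi=[29] (size 1, min 29) -> median=15
Step 3: insert 43 -> lo=[1, 29] (size 2, max 29) hi=[43] (size 1, min 43) -> median=29
Step 4: insert 44 -> lo=[1, 29] (size 2, max 29) hi=[43, 44] (size 2, min 43) -> median=36
Step 5: insert 21 -> lo=[1, 21, 29] (size 3, max 29) hi=[43, 44] (size 2, min 43) -> median=29
Step 6: insert 35 -> lo=[1, 21, 29] (size 3, max 29) hi=[35, 43, 44] (size 3, min 35) -> median=32
Step 7: insert 48 -> lo=[1, 21, 29, 35] (size 4, max 35) hi=[43, 44, 48] (size 3, min 43) -> median=35
Step 8: insert 15 -> lo=[1, 15, 21, 29] (size 4, max 29) hi=[35, 43, 44, 48] (size 4, min 35) -> median=32
Step 9: insert 13 -> lo=[1, 13, 15, 21, 29] (size 5, max 29) hi=[35, 43, 44, 48] (size 4, min 35) -> median=29
Step 10: insert 45 -> lo=[1, 13, 15, 21, 29] (size 5, max 29) hi=[35, 43, 44, 45, 48] (size 5, min 35) -> median=32

Answer: 32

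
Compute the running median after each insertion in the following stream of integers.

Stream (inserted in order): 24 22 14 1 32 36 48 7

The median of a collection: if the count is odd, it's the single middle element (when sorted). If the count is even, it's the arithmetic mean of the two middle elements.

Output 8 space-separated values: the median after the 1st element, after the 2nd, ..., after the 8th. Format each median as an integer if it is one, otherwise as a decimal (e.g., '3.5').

Answer: 24 23 22 18 22 23 24 23

Derivation:
Step 1: insert 24 -> lo=[24] (size 1, max 24) hi=[] (size 0) -> median=24
Step 2: insert 22 -> lo=[22] (size 1, max 22) hi=[24] (size 1, min 24) -> median=23
Step 3: insert 14 -> lo=[14, 22] (size 2, max 22) hi=[24] (size 1, min 24) -> median=22
Step 4: insert 1 -> lo=[1, 14] (size 2, max 14) hi=[22, 24] (size 2, min 22) -> median=18
Step 5: insert 32 -> lo=[1, 14, 22] (size 3, max 22) hi=[24, 32] (size 2, min 24) -> median=22
Step 6: insert 36 -> lo=[1, 14, 22] (size 3, max 22) hi=[24, 32, 36] (size 3, min 24) -> median=23
Step 7: insert 48 -> lo=[1, 14, 22, 24] (size 4, max 24) hi=[32, 36, 48] (size 3, min 32) -> median=24
Step 8: insert 7 -> lo=[1, 7, 14, 22] (size 4, max 22) hi=[24, 32, 36, 48] (size 4, min 24) -> median=23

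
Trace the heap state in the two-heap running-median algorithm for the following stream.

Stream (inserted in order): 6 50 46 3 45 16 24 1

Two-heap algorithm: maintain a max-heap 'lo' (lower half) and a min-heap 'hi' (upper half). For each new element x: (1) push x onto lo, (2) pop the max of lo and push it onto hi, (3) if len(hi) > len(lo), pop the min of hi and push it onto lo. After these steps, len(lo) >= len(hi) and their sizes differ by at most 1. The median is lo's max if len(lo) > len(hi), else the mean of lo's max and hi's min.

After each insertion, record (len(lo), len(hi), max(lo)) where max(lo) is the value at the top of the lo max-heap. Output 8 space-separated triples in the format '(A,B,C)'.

Answer: (1,0,6) (1,1,6) (2,1,46) (2,2,6) (3,2,45) (3,3,16) (4,3,24) (4,4,16)

Derivation:
Step 1: insert 6 -> lo=[6] hi=[] -> (len(lo)=1, len(hi)=0, max(lo)=6)
Step 2: insert 50 -> lo=[6] hi=[50] -> (len(lo)=1, len(hi)=1, max(lo)=6)
Step 3: insert 46 -> lo=[6, 46] hi=[50] -> (len(lo)=2, len(hi)=1, max(lo)=46)
Step 4: insert 3 -> lo=[3, 6] hi=[46, 50] -> (len(lo)=2, len(hi)=2, max(lo)=6)
Step 5: insert 45 -> lo=[3, 6, 45] hi=[46, 50] -> (len(lo)=3, len(hi)=2, max(lo)=45)
Step 6: insert 16 -> lo=[3, 6, 16] hi=[45, 46, 50] -> (len(lo)=3, len(hi)=3, max(lo)=16)
Step 7: insert 24 -> lo=[3, 6, 16, 24] hi=[45, 46, 50] -> (len(lo)=4, len(hi)=3, max(lo)=24)
Step 8: insert 1 -> lo=[1, 3, 6, 16] hi=[24, 45, 46, 50] -> (len(lo)=4, len(hi)=4, max(lo)=16)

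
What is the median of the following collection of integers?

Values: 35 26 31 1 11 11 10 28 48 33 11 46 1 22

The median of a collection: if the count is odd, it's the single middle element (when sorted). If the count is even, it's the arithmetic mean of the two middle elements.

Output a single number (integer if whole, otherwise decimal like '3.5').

Answer: 24

Derivation:
Step 1: insert 35 -> lo=[35] (size 1, max 35) hi=[] (size 0) -> median=35
Step 2: insert 26 -> lo=[26] (size 1, max 26) hi=[35] (size 1, min 35) -> median=30.5
Step 3: insert 31 -> lo=[26, 31] (size 2, max 31) hi=[35] (size 1, min 35) -> median=31
Step 4: insert 1 -> lo=[1, 26] (size 2, max 26) hi=[31, 35] (size 2, min 31) -> median=28.5
Step 5: insert 11 -> lo=[1, 11, 26] (size 3, max 26) hi=[31, 35] (size 2, min 31) -> median=26
Step 6: insert 11 -> lo=[1, 11, 11] (size 3, max 11) hi=[26, 31, 35] (size 3, min 26) -> median=18.5
Step 7: insert 10 -> lo=[1, 10, 11, 11] (size 4, max 11) hi=[26, 31, 35] (size 3, min 26) -> median=11
Step 8: insert 28 -> lo=[1, 10, 11, 11] (size 4, max 11) hi=[26, 28, 31, 35] (size 4, min 26) -> median=18.5
Step 9: insert 48 -> lo=[1, 10, 11, 11, 26] (size 5, max 26) hi=[28, 31, 35, 48] (size 4, min 28) -> median=26
Step 10: insert 33 -> lo=[1, 10, 11, 11, 26] (size 5, max 26) hi=[28, 31, 33, 35, 48] (size 5, min 28) -> median=27
Step 11: insert 11 -> lo=[1, 10, 11, 11, 11, 26] (size 6, max 26) hi=[28, 31, 33, 35, 48] (size 5, min 28) -> median=26
Step 12: insert 46 -> lo=[1, 10, 11, 11, 11, 26] (size 6, max 26) hi=[28, 31, 33, 35, 46, 48] (size 6, min 28) -> median=27
Step 13: insert 1 -> lo=[1, 1, 10, 11, 11, 11, 26] (size 7, max 26) hi=[28, 31, 33, 35, 46, 48] (size 6, min 28) -> median=26
Step 14: insert 22 -> lo=[1, 1, 10, 11, 11, 11, 22] (size 7, max 22) hi=[26, 28, 31, 33, 35, 46, 48] (size 7, min 26) -> median=24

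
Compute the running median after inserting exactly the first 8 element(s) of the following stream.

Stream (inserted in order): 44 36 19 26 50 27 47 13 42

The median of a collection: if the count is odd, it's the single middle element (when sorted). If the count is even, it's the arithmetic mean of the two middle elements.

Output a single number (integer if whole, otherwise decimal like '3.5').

Step 1: insert 44 -> lo=[44] (size 1, max 44) hi=[] (size 0) -> median=44
Step 2: insert 36 -> lo=[36] (size 1, max 36) hi=[44] (size 1, min 44) -> median=40
Step 3: insert 19 -> lo=[19, 36] (size 2, max 36) hi=[44] (size 1, min 44) -> median=36
Step 4: insert 26 -> lo=[19, 26] (size 2, max 26) hi=[36, 44] (size 2, min 36) -> median=31
Step 5: insert 50 -> lo=[19, 26, 36] (size 3, max 36) hi=[44, 50] (size 2, min 44) -> median=36
Step 6: insert 27 -> lo=[19, 26, 27] (size 3, max 27) hi=[36, 44, 50] (size 3, min 36) -> median=31.5
Step 7: insert 47 -> lo=[19, 26, 27, 36] (size 4, max 36) hi=[44, 47, 50] (size 3, min 44) -> median=36
Step 8: insert 13 -> lo=[13, 19, 26, 27] (size 4, max 27) hi=[36, 44, 47, 50] (size 4, min 36) -> median=31.5

Answer: 31.5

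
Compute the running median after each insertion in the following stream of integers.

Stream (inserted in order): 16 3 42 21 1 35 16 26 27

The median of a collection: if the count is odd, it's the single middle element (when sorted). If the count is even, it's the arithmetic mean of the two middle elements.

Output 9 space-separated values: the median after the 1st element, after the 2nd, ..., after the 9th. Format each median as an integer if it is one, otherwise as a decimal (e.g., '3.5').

Answer: 16 9.5 16 18.5 16 18.5 16 18.5 21

Derivation:
Step 1: insert 16 -> lo=[16] (size 1, max 16) hi=[] (size 0) -> median=16
Step 2: insert 3 -> lo=[3] (size 1, max 3) hi=[16] (size 1, min 16) -> median=9.5
Step 3: insert 42 -> lo=[3, 16] (size 2, max 16) hi=[42] (size 1, min 42) -> median=16
Step 4: insert 21 -> lo=[3, 16] (size 2, max 16) hi=[21, 42] (size 2, min 21) -> median=18.5
Step 5: insert 1 -> lo=[1, 3, 16] (size 3, max 16) hi=[21, 42] (size 2, min 21) -> median=16
Step 6: insert 35 -> lo=[1, 3, 16] (size 3, max 16) hi=[21, 35, 42] (size 3, min 21) -> median=18.5
Step 7: insert 16 -> lo=[1, 3, 16, 16] (size 4, max 16) hi=[21, 35, 42] (size 3, min 21) -> median=16
Step 8: insert 26 -> lo=[1, 3, 16, 16] (size 4, max 16) hi=[21, 26, 35, 42] (size 4, min 21) -> median=18.5
Step 9: insert 27 -> lo=[1, 3, 16, 16, 21] (size 5, max 21) hi=[26, 27, 35, 42] (size 4, min 26) -> median=21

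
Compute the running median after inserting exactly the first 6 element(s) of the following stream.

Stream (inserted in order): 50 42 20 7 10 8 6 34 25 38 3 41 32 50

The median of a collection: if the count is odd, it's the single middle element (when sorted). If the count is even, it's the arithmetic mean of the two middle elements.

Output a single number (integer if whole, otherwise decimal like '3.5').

Step 1: insert 50 -> lo=[50] (size 1, max 50) hi=[] (size 0) -> median=50
Step 2: insert 42 -> lo=[42] (size 1, max 42) hi=[50] (size 1, min 50) -> median=46
Step 3: insert 20 -> lo=[20, 42] (size 2, max 42) hi=[50] (size 1, min 50) -> median=42
Step 4: insert 7 -> lo=[7, 20] (size 2, max 20) hi=[42, 50] (size 2, min 42) -> median=31
Step 5: insert 10 -> lo=[7, 10, 20] (size 3, max 20) hi=[42, 50] (size 2, min 42) -> median=20
Step 6: insert 8 -> lo=[7, 8, 10] (size 3, max 10) hi=[20, 42, 50] (size 3, min 20) -> median=15

Answer: 15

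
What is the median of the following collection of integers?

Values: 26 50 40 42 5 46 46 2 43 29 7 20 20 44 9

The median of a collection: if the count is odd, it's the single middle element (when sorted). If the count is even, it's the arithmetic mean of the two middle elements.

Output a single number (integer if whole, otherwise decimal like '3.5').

Step 1: insert 26 -> lo=[26] (size 1, max 26) hi=[] (size 0) -> median=26
Step 2: insert 50 -> lo=[26] (size 1, max 26) hi=[50] (size 1, min 50) -> median=38
Step 3: insert 40 -> lo=[26, 40] (size 2, max 40) hi=[50] (size 1, min 50) -> median=40
Step 4: insert 42 -> lo=[26, 40] (size 2, max 40) hi=[42, 50] (size 2, min 42) -> median=41
Step 5: insert 5 -> lo=[5, 26, 40] (size 3, max 40) hi=[42, 50] (size 2, min 42) -> median=40
Step 6: insert 46 -> lo=[5, 26, 40] (size 3, max 40) hi=[42, 46, 50] (size 3, min 42) -> median=41
Step 7: insert 46 -> lo=[5, 26, 40, 42] (size 4, max 42) hi=[46, 46, 50] (size 3, min 46) -> median=42
Step 8: insert 2 -> lo=[2, 5, 26, 40] (size 4, max 40) hi=[42, 46, 46, 50] (size 4, min 42) -> median=41
Step 9: insert 43 -> lo=[2, 5, 26, 40, 42] (size 5, max 42) hi=[43, 46, 46, 50] (size 4, min 43) -> median=42
Step 10: insert 29 -> lo=[2, 5, 26, 29, 40] (size 5, max 40) hi=[42, 43, 46, 46, 50] (size 5, min 42) -> median=41
Step 11: insert 7 -> lo=[2, 5, 7, 26, 29, 40] (size 6, max 40) hi=[42, 43, 46, 46, 50] (size 5, min 42) -> median=40
Step 12: insert 20 -> lo=[2, 5, 7, 20, 26, 29] (size 6, max 29) hi=[40, 42, 43, 46, 46, 50] (size 6, min 40) -> median=34.5
Step 13: insert 20 -> lo=[2, 5, 7, 20, 20, 26, 29] (size 7, max 29) hi=[40, 42, 43, 46, 46, 50] (size 6, min 40) -> median=29
Step 14: insert 44 -> lo=[2, 5, 7, 20, 20, 26, 29] (size 7, max 29) hi=[40, 42, 43, 44, 46, 46, 50] (size 7, min 40) -> median=34.5
Step 15: insert 9 -> lo=[2, 5, 7, 9, 20, 20, 26, 29] (size 8, max 29) hi=[40, 42, 43, 44, 46, 46, 50] (size 7, min 40) -> median=29

Answer: 29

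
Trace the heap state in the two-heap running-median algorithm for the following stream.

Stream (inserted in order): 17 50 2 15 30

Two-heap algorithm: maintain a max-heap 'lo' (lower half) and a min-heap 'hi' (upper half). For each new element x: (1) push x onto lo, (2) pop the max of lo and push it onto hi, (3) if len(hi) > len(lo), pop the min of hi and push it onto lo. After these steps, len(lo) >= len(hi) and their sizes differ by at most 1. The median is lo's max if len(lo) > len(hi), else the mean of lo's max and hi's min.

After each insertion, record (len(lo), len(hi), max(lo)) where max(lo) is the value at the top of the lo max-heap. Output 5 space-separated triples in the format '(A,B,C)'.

Answer: (1,0,17) (1,1,17) (2,1,17) (2,2,15) (3,2,17)

Derivation:
Step 1: insert 17 -> lo=[17] hi=[] -> (len(lo)=1, len(hi)=0, max(lo)=17)
Step 2: insert 50 -> lo=[17] hi=[50] -> (len(lo)=1, len(hi)=1, max(lo)=17)
Step 3: insert 2 -> lo=[2, 17] hi=[50] -> (len(lo)=2, len(hi)=1, max(lo)=17)
Step 4: insert 15 -> lo=[2, 15] hi=[17, 50] -> (len(lo)=2, len(hi)=2, max(lo)=15)
Step 5: insert 30 -> lo=[2, 15, 17] hi=[30, 50] -> (len(lo)=3, len(hi)=2, max(lo)=17)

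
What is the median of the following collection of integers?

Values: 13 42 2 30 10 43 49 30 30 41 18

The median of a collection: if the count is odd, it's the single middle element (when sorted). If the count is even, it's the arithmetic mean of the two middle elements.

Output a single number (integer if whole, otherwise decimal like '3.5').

Step 1: insert 13 -> lo=[13] (size 1, max 13) hi=[] (size 0) -> median=13
Step 2: insert 42 -> lo=[13] (size 1, max 13) hi=[42] (size 1, min 42) -> median=27.5
Step 3: insert 2 -> lo=[2, 13] (size 2, max 13) hi=[42] (size 1, min 42) -> median=13
Step 4: insert 30 -> lo=[2, 13] (size 2, max 13) hi=[30, 42] (size 2, min 30) -> median=21.5
Step 5: insert 10 -> lo=[2, 10, 13] (size 3, max 13) hi=[30, 42] (size 2, min 30) -> median=13
Step 6: insert 43 -> lo=[2, 10, 13] (size 3, max 13) hi=[30, 42, 43] (size 3, min 30) -> median=21.5
Step 7: insert 49 -> lo=[2, 10, 13, 30] (size 4, max 30) hi=[42, 43, 49] (size 3, min 42) -> median=30
Step 8: insert 30 -> lo=[2, 10, 13, 30] (size 4, max 30) hi=[30, 42, 43, 49] (size 4, min 30) -> median=30
Step 9: insert 30 -> lo=[2, 10, 13, 30, 30] (size 5, max 30) hi=[30, 42, 43, 49] (size 4, min 30) -> median=30
Step 10: insert 41 -> lo=[2, 10, 13, 30, 30] (size 5, max 30) hi=[30, 41, 42, 43, 49] (size 5, min 30) -> median=30
Step 11: insert 18 -> lo=[2, 10, 13, 18, 30, 30] (size 6, max 30) hi=[30, 41, 42, 43, 49] (size 5, min 30) -> median=30

Answer: 30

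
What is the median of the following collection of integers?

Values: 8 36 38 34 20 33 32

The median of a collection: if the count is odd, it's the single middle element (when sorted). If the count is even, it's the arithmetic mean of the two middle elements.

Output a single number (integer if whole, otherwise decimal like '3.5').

Step 1: insert 8 -> lo=[8] (size 1, max 8) hi=[] (size 0) -> median=8
Step 2: insert 36 -> lo=[8] (size 1, max 8) hi=[36] (size 1, min 36) -> median=22
Step 3: insert 38 -> lo=[8, 36] (size 2, max 36) hi=[38] (size 1, min 38) -> median=36
Step 4: insert 34 -> lo=[8, 34] (size 2, max 34) hi=[36, 38] (size 2, min 36) -> median=35
Step 5: insert 20 -> lo=[8, 20, 34] (size 3, max 34) hi=[36, 38] (size 2, min 36) -> median=34
Step 6: insert 33 -> lo=[8, 20, 33] (size 3, max 33) hi=[34, 36, 38] (size 3, min 34) -> median=33.5
Step 7: insert 32 -> lo=[8, 20, 32, 33] (size 4, max 33) hi=[34, 36, 38] (size 3, min 34) -> median=33

Answer: 33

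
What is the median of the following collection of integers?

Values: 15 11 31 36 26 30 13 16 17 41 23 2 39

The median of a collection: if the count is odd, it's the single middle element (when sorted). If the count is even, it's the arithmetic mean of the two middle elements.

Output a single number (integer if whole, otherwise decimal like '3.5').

Answer: 23

Derivation:
Step 1: insert 15 -> lo=[15] (size 1, max 15) hi=[] (size 0) -> median=15
Step 2: insert 11 -> lo=[11] (size 1, max 11) hi=[15] (size 1, min 15) -> median=13
Step 3: insert 31 -> lo=[11, 15] (size 2, max 15) hi=[31] (size 1, min 31) -> median=15
Step 4: insert 36 -> lo=[11, 15] (size 2, max 15) hi=[31, 36] (size 2, min 31) -> median=23
Step 5: insert 26 -> lo=[11, 15, 26] (size 3, max 26) hi=[31, 36] (size 2, min 31) -> median=26
Step 6: insert 30 -> lo=[11, 15, 26] (size 3, max 26) hi=[30, 31, 36] (size 3, min 30) -> median=28
Step 7: insert 13 -> lo=[11, 13, 15, 26] (size 4, max 26) hi=[30, 31, 36] (size 3, min 30) -> median=26
Step 8: insert 16 -> lo=[11, 13, 15, 16] (size 4, max 16) hi=[26, 30, 31, 36] (size 4, min 26) -> median=21
Step 9: insert 17 -> lo=[11, 13, 15, 16, 17] (size 5, max 17) hi=[26, 30, 31, 36] (size 4, min 26) -> median=17
Step 10: insert 41 -> lo=[11, 13, 15, 16, 17] (size 5, max 17) hi=[26, 30, 31, 36, 41] (size 5, min 26) -> median=21.5
Step 11: insert 23 -> lo=[11, 13, 15, 16, 17, 23] (size 6, max 23) hi=[26, 30, 31, 36, 41] (size 5, min 26) -> median=23
Step 12: insert 2 -> lo=[2, 11, 13, 15, 16, 17] (size 6, max 17) hi=[23, 26, 30, 31, 36, 41] (size 6, min 23) -> median=20
Step 13: insert 39 -> lo=[2, 11, 13, 15, 16, 17, 23] (size 7, max 23) hi=[26, 30, 31, 36, 39, 41] (size 6, min 26) -> median=23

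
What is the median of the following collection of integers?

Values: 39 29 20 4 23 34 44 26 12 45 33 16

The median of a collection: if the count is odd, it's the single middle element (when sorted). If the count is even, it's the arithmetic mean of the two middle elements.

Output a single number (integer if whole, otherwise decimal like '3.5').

Step 1: insert 39 -> lo=[39] (size 1, max 39) hi=[] (size 0) -> median=39
Step 2: insert 29 -> lo=[29] (size 1, max 29) hi=[39] (size 1, min 39) -> median=34
Step 3: insert 20 -> lo=[20, 29] (size 2, max 29) hi=[39] (size 1, min 39) -> median=29
Step 4: insert 4 -> lo=[4, 20] (size 2, max 20) hi=[29, 39] (size 2, min 29) -> median=24.5
Step 5: insert 23 -> lo=[4, 20, 23] (size 3, max 23) hi=[29, 39] (size 2, min 29) -> median=23
Step 6: insert 34 -> lo=[4, 20, 23] (size 3, max 23) hi=[29, 34, 39] (size 3, min 29) -> median=26
Step 7: insert 44 -> lo=[4, 20, 23, 29] (size 4, max 29) hi=[34, 39, 44] (size 3, min 34) -> median=29
Step 8: insert 26 -> lo=[4, 20, 23, 26] (size 4, max 26) hi=[29, 34, 39, 44] (size 4, min 29) -> median=27.5
Step 9: insert 12 -> lo=[4, 12, 20, 23, 26] (size 5, max 26) hi=[29, 34, 39, 44] (size 4, min 29) -> median=26
Step 10: insert 45 -> lo=[4, 12, 20, 23, 26] (size 5, max 26) hi=[29, 34, 39, 44, 45] (size 5, min 29) -> median=27.5
Step 11: insert 33 -> lo=[4, 12, 20, 23, 26, 29] (size 6, max 29) hi=[33, 34, 39, 44, 45] (size 5, min 33) -> median=29
Step 12: insert 16 -> lo=[4, 12, 16, 20, 23, 26] (size 6, max 26) hi=[29, 33, 34, 39, 44, 45] (size 6, min 29) -> median=27.5

Answer: 27.5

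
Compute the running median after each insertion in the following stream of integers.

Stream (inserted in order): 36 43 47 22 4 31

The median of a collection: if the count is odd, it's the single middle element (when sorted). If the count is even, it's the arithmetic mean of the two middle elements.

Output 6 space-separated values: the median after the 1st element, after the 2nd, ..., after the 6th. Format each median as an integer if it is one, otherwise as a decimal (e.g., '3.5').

Step 1: insert 36 -> lo=[36] (size 1, max 36) hi=[] (size 0) -> median=36
Step 2: insert 43 -> lo=[36] (size 1, max 36) hi=[43] (size 1, min 43) -> median=39.5
Step 3: insert 47 -> lo=[36, 43] (size 2, max 43) hi=[47] (size 1, min 47) -> median=43
Step 4: insert 22 -> lo=[22, 36] (size 2, max 36) hi=[43, 47] (size 2, min 43) -> median=39.5
Step 5: insert 4 -> lo=[4, 22, 36] (size 3, max 36) hi=[43, 47] (size 2, min 43) -> median=36
Step 6: insert 31 -> lo=[4, 22, 31] (size 3, max 31) hi=[36, 43, 47] (size 3, min 36) -> median=33.5

Answer: 36 39.5 43 39.5 36 33.5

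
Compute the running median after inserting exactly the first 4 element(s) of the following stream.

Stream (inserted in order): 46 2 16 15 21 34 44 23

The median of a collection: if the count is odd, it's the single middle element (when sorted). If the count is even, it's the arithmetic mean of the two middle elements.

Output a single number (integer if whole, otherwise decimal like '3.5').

Answer: 15.5

Derivation:
Step 1: insert 46 -> lo=[46] (size 1, max 46) hi=[] (size 0) -> median=46
Step 2: insert 2 -> lo=[2] (size 1, max 2) hi=[46] (size 1, min 46) -> median=24
Step 3: insert 16 -> lo=[2, 16] (size 2, max 16) hi=[46] (size 1, min 46) -> median=16
Step 4: insert 15 -> lo=[2, 15] (size 2, max 15) hi=[16, 46] (size 2, min 16) -> median=15.5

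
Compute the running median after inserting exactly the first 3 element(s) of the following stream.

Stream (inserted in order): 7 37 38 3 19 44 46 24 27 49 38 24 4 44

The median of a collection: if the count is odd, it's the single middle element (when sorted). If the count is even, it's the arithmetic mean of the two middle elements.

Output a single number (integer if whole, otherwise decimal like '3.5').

Step 1: insert 7 -> lo=[7] (size 1, max 7) hi=[] (size 0) -> median=7
Step 2: insert 37 -> lo=[7] (size 1, max 7) hi=[37] (size 1, min 37) -> median=22
Step 3: insert 38 -> lo=[7, 37] (size 2, max 37) hi=[38] (size 1, min 38) -> median=37

Answer: 37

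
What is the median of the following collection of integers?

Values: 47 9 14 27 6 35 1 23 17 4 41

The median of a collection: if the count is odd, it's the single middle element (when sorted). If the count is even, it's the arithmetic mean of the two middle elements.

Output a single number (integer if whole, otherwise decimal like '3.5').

Answer: 17

Derivation:
Step 1: insert 47 -> lo=[47] (size 1, max 47) hi=[] (size 0) -> median=47
Step 2: insert 9 -> lo=[9] (size 1, max 9) hi=[47] (size 1, min 47) -> median=28
Step 3: insert 14 -> lo=[9, 14] (size 2, max 14) hi=[47] (size 1, min 47) -> median=14
Step 4: insert 27 -> lo=[9, 14] (size 2, max 14) hi=[27, 47] (size 2, min 27) -> median=20.5
Step 5: insert 6 -> lo=[6, 9, 14] (size 3, max 14) hi=[27, 47] (size 2, min 27) -> median=14
Step 6: insert 35 -> lo=[6, 9, 14] (size 3, max 14) hi=[27, 35, 47] (size 3, min 27) -> median=20.5
Step 7: insert 1 -> lo=[1, 6, 9, 14] (size 4, max 14) hi=[27, 35, 47] (size 3, min 27) -> median=14
Step 8: insert 23 -> lo=[1, 6, 9, 14] (size 4, max 14) hi=[23, 27, 35, 47] (size 4, min 23) -> median=18.5
Step 9: insert 17 -> lo=[1, 6, 9, 14, 17] (size 5, max 17) hi=[23, 27, 35, 47] (size 4, min 23) -> median=17
Step 10: insert 4 -> lo=[1, 4, 6, 9, 14] (size 5, max 14) hi=[17, 23, 27, 35, 47] (size 5, min 17) -> median=15.5
Step 11: insert 41 -> lo=[1, 4, 6, 9, 14, 17] (size 6, max 17) hi=[23, 27, 35, 41, 47] (size 5, min 23) -> median=17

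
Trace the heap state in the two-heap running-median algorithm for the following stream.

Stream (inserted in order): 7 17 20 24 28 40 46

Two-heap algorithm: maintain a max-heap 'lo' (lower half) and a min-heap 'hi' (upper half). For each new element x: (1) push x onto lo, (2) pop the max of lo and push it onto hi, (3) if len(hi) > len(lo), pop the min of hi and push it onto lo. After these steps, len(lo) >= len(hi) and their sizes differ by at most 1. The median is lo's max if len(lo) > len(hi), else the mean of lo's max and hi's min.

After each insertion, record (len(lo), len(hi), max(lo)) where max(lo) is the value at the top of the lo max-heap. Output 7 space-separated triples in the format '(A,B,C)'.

Answer: (1,0,7) (1,1,7) (2,1,17) (2,2,17) (3,2,20) (3,3,20) (4,3,24)

Derivation:
Step 1: insert 7 -> lo=[7] hi=[] -> (len(lo)=1, len(hi)=0, max(lo)=7)
Step 2: insert 17 -> lo=[7] hi=[17] -> (len(lo)=1, len(hi)=1, max(lo)=7)
Step 3: insert 20 -> lo=[7, 17] hi=[20] -> (len(lo)=2, len(hi)=1, max(lo)=17)
Step 4: insert 24 -> lo=[7, 17] hi=[20, 24] -> (len(lo)=2, len(hi)=2, max(lo)=17)
Step 5: insert 28 -> lo=[7, 17, 20] hi=[24, 28] -> (len(lo)=3, len(hi)=2, max(lo)=20)
Step 6: insert 40 -> lo=[7, 17, 20] hi=[24, 28, 40] -> (len(lo)=3, len(hi)=3, max(lo)=20)
Step 7: insert 46 -> lo=[7, 17, 20, 24] hi=[28, 40, 46] -> (len(lo)=4, len(hi)=3, max(lo)=24)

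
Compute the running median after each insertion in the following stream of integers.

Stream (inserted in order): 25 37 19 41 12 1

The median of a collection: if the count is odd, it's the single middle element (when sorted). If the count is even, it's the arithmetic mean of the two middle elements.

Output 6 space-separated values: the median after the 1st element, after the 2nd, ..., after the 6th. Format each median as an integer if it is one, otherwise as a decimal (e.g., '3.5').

Answer: 25 31 25 31 25 22

Derivation:
Step 1: insert 25 -> lo=[25] (size 1, max 25) hi=[] (size 0) -> median=25
Step 2: insert 37 -> lo=[25] (size 1, max 25) hi=[37] (size 1, min 37) -> median=31
Step 3: insert 19 -> lo=[19, 25] (size 2, max 25) hi=[37] (size 1, min 37) -> median=25
Step 4: insert 41 -> lo=[19, 25] (size 2, max 25) hi=[37, 41] (size 2, min 37) -> median=31
Step 5: insert 12 -> lo=[12, 19, 25] (size 3, max 25) hi=[37, 41] (size 2, min 37) -> median=25
Step 6: insert 1 -> lo=[1, 12, 19] (size 3, max 19) hi=[25, 37, 41] (size 3, min 25) -> median=22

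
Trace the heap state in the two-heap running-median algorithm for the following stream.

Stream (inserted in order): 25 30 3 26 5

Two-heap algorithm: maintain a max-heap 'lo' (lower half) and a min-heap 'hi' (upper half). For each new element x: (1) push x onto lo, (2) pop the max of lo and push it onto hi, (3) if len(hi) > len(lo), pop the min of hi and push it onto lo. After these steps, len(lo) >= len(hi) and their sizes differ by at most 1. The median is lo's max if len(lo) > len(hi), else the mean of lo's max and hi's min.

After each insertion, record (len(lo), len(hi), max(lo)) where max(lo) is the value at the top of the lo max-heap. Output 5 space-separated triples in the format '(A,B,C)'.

Answer: (1,0,25) (1,1,25) (2,1,25) (2,2,25) (3,2,25)

Derivation:
Step 1: insert 25 -> lo=[25] hi=[] -> (len(lo)=1, len(hi)=0, max(lo)=25)
Step 2: insert 30 -> lo=[25] hi=[30] -> (len(lo)=1, len(hi)=1, max(lo)=25)
Step 3: insert 3 -> lo=[3, 25] hi=[30] -> (len(lo)=2, len(hi)=1, max(lo)=25)
Step 4: insert 26 -> lo=[3, 25] hi=[26, 30] -> (len(lo)=2, len(hi)=2, max(lo)=25)
Step 5: insert 5 -> lo=[3, 5, 25] hi=[26, 30] -> (len(lo)=3, len(hi)=2, max(lo)=25)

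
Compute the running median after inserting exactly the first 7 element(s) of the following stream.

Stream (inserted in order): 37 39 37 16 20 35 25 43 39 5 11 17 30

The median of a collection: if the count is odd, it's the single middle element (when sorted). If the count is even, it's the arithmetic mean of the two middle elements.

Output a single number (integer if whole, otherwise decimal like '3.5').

Step 1: insert 37 -> lo=[37] (size 1, max 37) hi=[] (size 0) -> median=37
Step 2: insert 39 -> lo=[37] (size 1, max 37) hi=[39] (size 1, min 39) -> median=38
Step 3: insert 37 -> lo=[37, 37] (size 2, max 37) hi=[39] (size 1, min 39) -> median=37
Step 4: insert 16 -> lo=[16, 37] (size 2, max 37) hi=[37, 39] (size 2, min 37) -> median=37
Step 5: insert 20 -> lo=[16, 20, 37] (size 3, max 37) hi=[37, 39] (size 2, min 37) -> median=37
Step 6: insert 35 -> lo=[16, 20, 35] (size 3, max 35) hi=[37, 37, 39] (size 3, min 37) -> median=36
Step 7: insert 25 -> lo=[16, 20, 25, 35] (size 4, max 35) hi=[37, 37, 39] (size 3, min 37) -> median=35

Answer: 35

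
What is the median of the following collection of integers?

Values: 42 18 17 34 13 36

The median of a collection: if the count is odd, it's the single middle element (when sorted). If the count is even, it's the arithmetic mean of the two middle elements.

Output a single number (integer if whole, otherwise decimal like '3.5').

Step 1: insert 42 -> lo=[42] (size 1, max 42) hi=[] (size 0) -> median=42
Step 2: insert 18 -> lo=[18] (size 1, max 18) hi=[42] (size 1, min 42) -> median=30
Step 3: insert 17 -> lo=[17, 18] (size 2, max 18) hi=[42] (size 1, min 42) -> median=18
Step 4: insert 34 -> lo=[17, 18] (size 2, max 18) hi=[34, 42] (size 2, min 34) -> median=26
Step 5: insert 13 -> lo=[13, 17, 18] (size 3, max 18) hi=[34, 42] (size 2, min 34) -> median=18
Step 6: insert 36 -> lo=[13, 17, 18] (size 3, max 18) hi=[34, 36, 42] (size 3, min 34) -> median=26

Answer: 26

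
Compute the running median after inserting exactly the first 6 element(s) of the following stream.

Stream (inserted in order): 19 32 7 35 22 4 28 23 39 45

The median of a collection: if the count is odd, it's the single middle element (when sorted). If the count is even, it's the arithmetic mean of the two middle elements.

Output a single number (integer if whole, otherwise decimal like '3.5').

Step 1: insert 19 -> lo=[19] (size 1, max 19) hi=[] (size 0) -> median=19
Step 2: insert 32 -> lo=[19] (size 1, max 19) hi=[32] (size 1, min 32) -> median=25.5
Step 3: insert 7 -> lo=[7, 19] (size 2, max 19) hi=[32] (size 1, min 32) -> median=19
Step 4: insert 35 -> lo=[7, 19] (size 2, max 19) hi=[32, 35] (size 2, min 32) -> median=25.5
Step 5: insert 22 -> lo=[7, 19, 22] (size 3, max 22) hi=[32, 35] (size 2, min 32) -> median=22
Step 6: insert 4 -> lo=[4, 7, 19] (size 3, max 19) hi=[22, 32, 35] (size 3, min 22) -> median=20.5

Answer: 20.5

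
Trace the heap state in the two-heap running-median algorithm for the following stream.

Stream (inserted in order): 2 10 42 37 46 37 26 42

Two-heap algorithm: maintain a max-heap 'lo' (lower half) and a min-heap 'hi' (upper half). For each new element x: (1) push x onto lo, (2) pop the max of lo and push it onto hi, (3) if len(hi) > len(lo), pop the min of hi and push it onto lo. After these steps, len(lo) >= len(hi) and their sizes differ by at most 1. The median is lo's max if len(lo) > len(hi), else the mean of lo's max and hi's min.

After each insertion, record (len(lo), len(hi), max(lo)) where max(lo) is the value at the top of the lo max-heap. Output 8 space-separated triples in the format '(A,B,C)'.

Step 1: insert 2 -> lo=[2] hi=[] -> (len(lo)=1, len(hi)=0, max(lo)=2)
Step 2: insert 10 -> lo=[2] hi=[10] -> (len(lo)=1, len(hi)=1, max(lo)=2)
Step 3: insert 42 -> lo=[2, 10] hi=[42] -> (len(lo)=2, len(hi)=1, max(lo)=10)
Step 4: insert 37 -> lo=[2, 10] hi=[37, 42] -> (len(lo)=2, len(hi)=2, max(lo)=10)
Step 5: insert 46 -> lo=[2, 10, 37] hi=[42, 46] -> (len(lo)=3, len(hi)=2, max(lo)=37)
Step 6: insert 37 -> lo=[2, 10, 37] hi=[37, 42, 46] -> (len(lo)=3, len(hi)=3, max(lo)=37)
Step 7: insert 26 -> lo=[2, 10, 26, 37] hi=[37, 42, 46] -> (len(lo)=4, len(hi)=3, max(lo)=37)
Step 8: insert 42 -> lo=[2, 10, 26, 37] hi=[37, 42, 42, 46] -> (len(lo)=4, len(hi)=4, max(lo)=37)

Answer: (1,0,2) (1,1,2) (2,1,10) (2,2,10) (3,2,37) (3,3,37) (4,3,37) (4,4,37)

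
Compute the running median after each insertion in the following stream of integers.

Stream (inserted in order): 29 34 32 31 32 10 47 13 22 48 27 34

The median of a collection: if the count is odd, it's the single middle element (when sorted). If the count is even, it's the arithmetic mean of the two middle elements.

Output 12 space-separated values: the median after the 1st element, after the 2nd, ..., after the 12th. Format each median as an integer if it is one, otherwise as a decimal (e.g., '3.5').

Step 1: insert 29 -> lo=[29] (size 1, max 29) hi=[] (size 0) -> median=29
Step 2: insert 34 -> lo=[29] (size 1, max 29) hi=[34] (size 1, min 34) -> median=31.5
Step 3: insert 32 -> lo=[29, 32] (size 2, max 32) hi=[34] (size 1, min 34) -> median=32
Step 4: insert 31 -> lo=[29, 31] (size 2, max 31) hi=[32, 34] (size 2, min 32) -> median=31.5
Step 5: insert 32 -> lo=[29, 31, 32] (size 3, max 32) hi=[32, 34] (size 2, min 32) -> median=32
Step 6: insert 10 -> lo=[10, 29, 31] (size 3, max 31) hi=[32, 32, 34] (size 3, min 32) -> median=31.5
Step 7: insert 47 -> lo=[10, 29, 31, 32] (size 4, max 32) hi=[32, 34, 47] (size 3, min 32) -> median=32
Step 8: insert 13 -> lo=[10, 13, 29, 31] (size 4, max 31) hi=[32, 32, 34, 47] (size 4, min 32) -> median=31.5
Step 9: insert 22 -> lo=[10, 13, 22, 29, 31] (size 5, max 31) hi=[32, 32, 34, 47] (size 4, min 32) -> median=31
Step 10: insert 48 -> lo=[10, 13, 22, 29, 31] (size 5, max 31) hi=[32, 32, 34, 47, 48] (size 5, min 32) -> median=31.5
Step 11: insert 27 -> lo=[10, 13, 22, 27, 29, 31] (size 6, max 31) hi=[32, 32, 34, 47, 48] (size 5, min 32) -> median=31
Step 12: insert 34 -> lo=[10, 13, 22, 27, 29, 31] (size 6, max 31) hi=[32, 32, 34, 34, 47, 48] (size 6, min 32) -> median=31.5

Answer: 29 31.5 32 31.5 32 31.5 32 31.5 31 31.5 31 31.5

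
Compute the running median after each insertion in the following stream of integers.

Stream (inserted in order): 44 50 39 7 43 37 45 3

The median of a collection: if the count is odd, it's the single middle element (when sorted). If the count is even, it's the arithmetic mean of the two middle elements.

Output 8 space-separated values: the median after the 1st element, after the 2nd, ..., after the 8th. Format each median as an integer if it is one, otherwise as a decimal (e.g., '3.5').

Step 1: insert 44 -> lo=[44] (size 1, max 44) hi=[] (size 0) -> median=44
Step 2: insert 50 -> lo=[44] (size 1, max 44) hi=[50] (size 1, min 50) -> median=47
Step 3: insert 39 -> lo=[39, 44] (size 2, max 44) hi=[50] (size 1, min 50) -> median=44
Step 4: insert 7 -> lo=[7, 39] (size 2, max 39) hi=[44, 50] (size 2, min 44) -> median=41.5
Step 5: insert 43 -> lo=[7, 39, 43] (size 3, max 43) hi=[44, 50] (size 2, min 44) -> median=43
Step 6: insert 37 -> lo=[7, 37, 39] (size 3, max 39) hi=[43, 44, 50] (size 3, min 43) -> median=41
Step 7: insert 45 -> lo=[7, 37, 39, 43] (size 4, max 43) hi=[44, 45, 50] (size 3, min 44) -> median=43
Step 8: insert 3 -> lo=[3, 7, 37, 39] (size 4, max 39) hi=[43, 44, 45, 50] (size 4, min 43) -> median=41

Answer: 44 47 44 41.5 43 41 43 41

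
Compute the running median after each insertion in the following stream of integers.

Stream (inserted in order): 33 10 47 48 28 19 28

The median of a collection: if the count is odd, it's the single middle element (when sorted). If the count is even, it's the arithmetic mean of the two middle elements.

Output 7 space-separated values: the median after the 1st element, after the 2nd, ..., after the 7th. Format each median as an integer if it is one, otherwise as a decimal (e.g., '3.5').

Answer: 33 21.5 33 40 33 30.5 28

Derivation:
Step 1: insert 33 -> lo=[33] (size 1, max 33) hi=[] (size 0) -> median=33
Step 2: insert 10 -> lo=[10] (size 1, max 10) hi=[33] (size 1, min 33) -> median=21.5
Step 3: insert 47 -> lo=[10, 33] (size 2, max 33) hi=[47] (size 1, min 47) -> median=33
Step 4: insert 48 -> lo=[10, 33] (size 2, max 33) hi=[47, 48] (size 2, min 47) -> median=40
Step 5: insert 28 -> lo=[10, 28, 33] (size 3, max 33) hi=[47, 48] (size 2, min 47) -> median=33
Step 6: insert 19 -> lo=[10, 19, 28] (size 3, max 28) hi=[33, 47, 48] (size 3, min 33) -> median=30.5
Step 7: insert 28 -> lo=[10, 19, 28, 28] (size 4, max 28) hi=[33, 47, 48] (size 3, min 33) -> median=28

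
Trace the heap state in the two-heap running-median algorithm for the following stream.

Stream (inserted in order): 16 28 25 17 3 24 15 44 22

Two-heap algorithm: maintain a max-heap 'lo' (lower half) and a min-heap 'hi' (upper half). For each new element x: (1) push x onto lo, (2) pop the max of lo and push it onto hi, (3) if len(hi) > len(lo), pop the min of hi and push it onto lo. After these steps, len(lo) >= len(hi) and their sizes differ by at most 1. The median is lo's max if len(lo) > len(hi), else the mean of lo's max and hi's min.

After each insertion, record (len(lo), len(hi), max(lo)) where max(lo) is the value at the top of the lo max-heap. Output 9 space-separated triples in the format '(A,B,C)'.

Step 1: insert 16 -> lo=[16] hi=[] -> (len(lo)=1, len(hi)=0, max(lo)=16)
Step 2: insert 28 -> lo=[16] hi=[28] -> (len(lo)=1, len(hi)=1, max(lo)=16)
Step 3: insert 25 -> lo=[16, 25] hi=[28] -> (len(lo)=2, len(hi)=1, max(lo)=25)
Step 4: insert 17 -> lo=[16, 17] hi=[25, 28] -> (len(lo)=2, len(hi)=2, max(lo)=17)
Step 5: insert 3 -> lo=[3, 16, 17] hi=[25, 28] -> (len(lo)=3, len(hi)=2, max(lo)=17)
Step 6: insert 24 -> lo=[3, 16, 17] hi=[24, 25, 28] -> (len(lo)=3, len(hi)=3, max(lo)=17)
Step 7: insert 15 -> lo=[3, 15, 16, 17] hi=[24, 25, 28] -> (len(lo)=4, len(hi)=3, max(lo)=17)
Step 8: insert 44 -> lo=[3, 15, 16, 17] hi=[24, 25, 28, 44] -> (len(lo)=4, len(hi)=4, max(lo)=17)
Step 9: insert 22 -> lo=[3, 15, 16, 17, 22] hi=[24, 25, 28, 44] -> (len(lo)=5, len(hi)=4, max(lo)=22)

Answer: (1,0,16) (1,1,16) (2,1,25) (2,2,17) (3,2,17) (3,3,17) (4,3,17) (4,4,17) (5,4,22)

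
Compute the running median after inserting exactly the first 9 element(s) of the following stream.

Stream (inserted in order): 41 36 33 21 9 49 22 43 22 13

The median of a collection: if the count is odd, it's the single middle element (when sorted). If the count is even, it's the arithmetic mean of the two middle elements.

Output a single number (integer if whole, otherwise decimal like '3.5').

Answer: 33

Derivation:
Step 1: insert 41 -> lo=[41] (size 1, max 41) hi=[] (size 0) -> median=41
Step 2: insert 36 -> lo=[36] (size 1, max 36) hi=[41] (size 1, min 41) -> median=38.5
Step 3: insert 33 -> lo=[33, 36] (size 2, max 36) hi=[41] (size 1, min 41) -> median=36
Step 4: insert 21 -> lo=[21, 33] (size 2, max 33) hi=[36, 41] (size 2, min 36) -> median=34.5
Step 5: insert 9 -> lo=[9, 21, 33] (size 3, max 33) hi=[36, 41] (size 2, min 36) -> median=33
Step 6: insert 49 -> lo=[9, 21, 33] (size 3, max 33) hi=[36, 41, 49] (size 3, min 36) -> median=34.5
Step 7: insert 22 -> lo=[9, 21, 22, 33] (size 4, max 33) hi=[36, 41, 49] (size 3, min 36) -> median=33
Step 8: insert 43 -> lo=[9, 21, 22, 33] (size 4, max 33) hi=[36, 41, 43, 49] (size 4, min 36) -> median=34.5
Step 9: insert 22 -> lo=[9, 21, 22, 22, 33] (size 5, max 33) hi=[36, 41, 43, 49] (size 4, min 36) -> median=33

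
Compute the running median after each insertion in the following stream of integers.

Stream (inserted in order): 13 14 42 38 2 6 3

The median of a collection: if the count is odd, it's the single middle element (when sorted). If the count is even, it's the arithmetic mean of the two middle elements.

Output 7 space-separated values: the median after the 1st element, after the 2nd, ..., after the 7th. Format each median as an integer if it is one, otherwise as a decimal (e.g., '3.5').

Step 1: insert 13 -> lo=[13] (size 1, max 13) hi=[] (size 0) -> median=13
Step 2: insert 14 -> lo=[13] (size 1, max 13) hi=[14] (size 1, min 14) -> median=13.5
Step 3: insert 42 -> lo=[13, 14] (size 2, max 14) hi=[42] (size 1, min 42) -> median=14
Step 4: insert 38 -> lo=[13, 14] (size 2, max 14) hi=[38, 42] (size 2, min 38) -> median=26
Step 5: insert 2 -> lo=[2, 13, 14] (size 3, max 14) hi=[38, 42] (size 2, min 38) -> median=14
Step 6: insert 6 -> lo=[2, 6, 13] (size 3, max 13) hi=[14, 38, 42] (size 3, min 14) -> median=13.5
Step 7: insert 3 -> lo=[2, 3, 6, 13] (size 4, max 13) hi=[14, 38, 42] (size 3, min 14) -> median=13

Answer: 13 13.5 14 26 14 13.5 13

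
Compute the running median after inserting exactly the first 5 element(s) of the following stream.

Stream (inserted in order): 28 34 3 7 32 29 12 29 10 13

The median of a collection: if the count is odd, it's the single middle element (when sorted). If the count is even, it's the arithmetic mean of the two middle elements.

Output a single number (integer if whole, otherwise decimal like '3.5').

Step 1: insert 28 -> lo=[28] (size 1, max 28) hi=[] (size 0) -> median=28
Step 2: insert 34 -> lo=[28] (size 1, max 28) hi=[34] (size 1, min 34) -> median=31
Step 3: insert 3 -> lo=[3, 28] (size 2, max 28) hi=[34] (size 1, min 34) -> median=28
Step 4: insert 7 -> lo=[3, 7] (size 2, max 7) hi=[28, 34] (size 2, min 28) -> median=17.5
Step 5: insert 32 -> lo=[3, 7, 28] (size 3, max 28) hi=[32, 34] (size 2, min 32) -> median=28

Answer: 28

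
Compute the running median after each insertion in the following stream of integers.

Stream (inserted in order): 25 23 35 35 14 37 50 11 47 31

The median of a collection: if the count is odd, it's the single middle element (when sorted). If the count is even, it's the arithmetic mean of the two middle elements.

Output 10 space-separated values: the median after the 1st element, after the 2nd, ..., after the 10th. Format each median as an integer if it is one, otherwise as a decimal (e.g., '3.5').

Step 1: insert 25 -> lo=[25] (size 1, max 25) hi=[] (size 0) -> median=25
Step 2: insert 23 -> lo=[23] (size 1, max 23) hi=[25] (size 1, min 25) -> median=24
Step 3: insert 35 -> lo=[23, 25] (size 2, max 25) hi=[35] (size 1, min 35) -> median=25
Step 4: insert 35 -> lo=[23, 25] (size 2, max 25) hi=[35, 35] (size 2, min 35) -> median=30
Step 5: insert 14 -> lo=[14, 23, 25] (size 3, max 25) hi=[35, 35] (size 2, min 35) -> median=25
Step 6: insert 37 -> lo=[14, 23, 25] (size 3, max 25) hi=[35, 35, 37] (size 3, min 35) -> median=30
Step 7: insert 50 -> lo=[14, 23, 25, 35] (size 4, max 35) hi=[35, 37, 50] (size 3, min 35) -> median=35
Step 8: insert 11 -> lo=[11, 14, 23, 25] (size 4, max 25) hi=[35, 35, 37, 50] (size 4, min 35) -> median=30
Step 9: insert 47 -> lo=[11, 14, 23, 25, 35] (size 5, max 35) hi=[35, 37, 47, 50] (size 4, min 35) -> median=35
Step 10: insert 31 -> lo=[11, 14, 23, 25, 31] (size 5, max 31) hi=[35, 35, 37, 47, 50] (size 5, min 35) -> median=33

Answer: 25 24 25 30 25 30 35 30 35 33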